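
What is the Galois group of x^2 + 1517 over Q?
Gal(K/Q) = Z/2Z (cyclic of order 2)

x^2 + 1517 is irreducible over Q since -1517 is not a rational square. The splitting field Q(sqrt(-1517)) has degree 2 over Q, and its unique nontrivial automorphism is sqrt(-1517) ↦ -sqrt(-1517). Hence Gal(Q(sqrt(-1517))/Q) = Z/2Z.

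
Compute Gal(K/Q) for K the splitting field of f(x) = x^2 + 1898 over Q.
Gal(K/Q) = Z/2Z (cyclic of order 2)

x^2 + 1898 is irreducible over Q since -1898 is not a rational square. The splitting field Q(sqrt(-1898)) has degree 2 over Q, and its unique nontrivial automorphism is sqrt(-1898) ↦ -sqrt(-1898). Hence Gal(Q(sqrt(-1898))/Q) = Z/2Z.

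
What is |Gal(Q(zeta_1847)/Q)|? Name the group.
|Gal(Q(zeta_1847)/Q)| = phi(1847) = 1846; group ≅ (Z/1847Z)^* ≅ Z/1846Z

The n-th cyclotomic polynomial Φ_1847(x) is the minimal polynomial of zeta_1847 over Q and has degree phi(1847) = 1846. So Q(zeta_1847) is a degree-1846 Galois extension with Galois group (Z/1847Z)^*. (Z/1847Z)^* is cyclic since 1847 is an odd prime power (or 4). Hence Gal(Q(zeta_1847)/Q) ≅ Z/1846Z.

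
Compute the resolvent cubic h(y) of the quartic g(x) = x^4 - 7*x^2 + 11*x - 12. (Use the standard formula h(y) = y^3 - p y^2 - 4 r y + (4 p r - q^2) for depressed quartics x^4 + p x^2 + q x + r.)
h(y) = y^3 + 7*y^2 + 48*y + 215

Identify coefficients: p = -7, q = 11, r = -12.
Plug into h(y) = y^3 - p y^2 - 4 r y + (4 p r - q^2):
  h(y) = y^3 - (-7) y^2 - 4*(-12) y + (4*(-7)*(-12) - (11)^2)
       = y^3 + (7) y^2 + (48) y + (215).
Simplifying: h(y) = y^3 + 7*y^2 + 48*y + 215.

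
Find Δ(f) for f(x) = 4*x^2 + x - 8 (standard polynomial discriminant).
Δ = 129

For a quadratic a x^2 + b x + c the discriminant is Δ = b^2 - 4ac = (1)^2 - 4*(4)*(-8) = 1 - (-128) = 129.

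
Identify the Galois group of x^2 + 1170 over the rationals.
Gal(K/Q) = Z/2Z (cyclic of order 2)

x^2 + 1170 is irreducible over Q since -1170 is not a rational square. The splitting field Q(sqrt(-1170)) has degree 2 over Q, and its unique nontrivial automorphism is sqrt(-1170) ↦ -sqrt(-1170). Hence Gal(Q(sqrt(-1170))/Q) = Z/2Z.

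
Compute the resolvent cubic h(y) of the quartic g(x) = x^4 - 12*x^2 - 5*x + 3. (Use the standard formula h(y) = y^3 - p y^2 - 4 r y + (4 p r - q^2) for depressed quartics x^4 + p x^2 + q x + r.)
h(y) = y^3 + 12*y^2 - 12*y - 169

Identify coefficients: p = -12, q = -5, r = 3.
Plug into h(y) = y^3 - p y^2 - 4 r y + (4 p r - q^2):
  h(y) = y^3 - (-12) y^2 - 4*(3) y + (4*(-12)*(3) - (-5)^2)
       = y^3 + (12) y^2 + (-12) y + (-169).
Simplifying: h(y) = y^3 + 12*y^2 - 12*y - 169.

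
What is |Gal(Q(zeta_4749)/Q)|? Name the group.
|Gal(Q(zeta_4749)/Q)| = phi(4749) = 3164; group ≅ (Z/4749Z)^* ≅ Z/2Z × Z/1582Z

The n-th cyclotomic polynomial Φ_4749(x) is the minimal polynomial of zeta_4749 over Q and has degree phi(4749) = 3164. So Q(zeta_4749) is a degree-3164 Galois extension with Galois group (Z/4749Z)^*. By CRT, (Z/4749Z)^* ≅ (Z/3Z)^* × (Z/1583Z)^*. Each prime-power unit group is (Z/3Z)^* ≅ Z/2Z; (Z/1583Z)^* ≅ Z/1582Z. Hence Gal(Q(zeta_4749)/Q) ≅ Z/2Z × Z/1582Z.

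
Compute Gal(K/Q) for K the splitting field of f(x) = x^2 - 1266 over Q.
Gal(K/Q) = Z/2Z (cyclic of order 2)

x^2 - 1266 is irreducible over Q since 1266 is not a rational square. The splitting field Q(sqrt(1266)) has degree 2 over Q, and its unique nontrivial automorphism is sqrt(1266) ↦ -sqrt(1266). Hence Gal(Q(sqrt(1266))/Q) = Z/2Z.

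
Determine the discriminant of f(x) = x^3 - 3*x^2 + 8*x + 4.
Δ = -3200

For x^3 + a x^2 + b x + c the discriminant is Δ = 18 a b c - 4 a^3 c + a^2 b^2 - 4 b^3 - 27 c^2.
Plug a = -3, b = 8, c = 4:
  18*(-3)*(8)*(4) - 4*(-3)^3*(4) + (-3)^2*(8)^2 - 4*(8)^3 - 27*(4)^2
  = -1728 + (432) + 576 + (-2048) + (-432)
  = -3200.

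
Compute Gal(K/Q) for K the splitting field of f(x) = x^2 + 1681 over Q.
Gal(K/Q) = Z/2Z (cyclic of order 2)

x^2 + 1681 is irreducible over Q since -1681 is not a rational square. The splitting field Q(sqrt(-1681)) has degree 2 over Q, and its unique nontrivial automorphism is sqrt(-1681) ↦ -sqrt(-1681). Hence Gal(Q(sqrt(-1681))/Q) = Z/2Z.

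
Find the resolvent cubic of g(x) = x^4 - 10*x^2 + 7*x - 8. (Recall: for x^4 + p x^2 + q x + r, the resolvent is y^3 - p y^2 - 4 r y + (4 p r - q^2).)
h(y) = y^3 + 10*y^2 + 32*y + 271

Identify coefficients: p = -10, q = 7, r = -8.
Plug into h(y) = y^3 - p y^2 - 4 r y + (4 p r - q^2):
  h(y) = y^3 - (-10) y^2 - 4*(-8) y + (4*(-10)*(-8) - (7)^2)
       = y^3 + (10) y^2 + (32) y + (271).
Simplifying: h(y) = y^3 + 10*y^2 + 32*y + 271.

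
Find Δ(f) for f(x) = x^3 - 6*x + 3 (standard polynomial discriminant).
Δ = 621

For a depressed cubic x^3 + p x + q the discriminant is Δ = -4 p^3 - 27 q^2 = -4*(-6)^3 - 27*(3)^2 = 864 - 243 = 621.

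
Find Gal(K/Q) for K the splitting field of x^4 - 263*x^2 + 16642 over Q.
Gal(K/Q) = V_4 (Klein four-group, Z/2Z × Z/2Z)

f factors as (x^2 - 106)(x^2 - 157), so the splitting field is K = Q(sqrt(106), sqrt(157)). The elements 106, 157, 16642 are all non-squares in Q, so sqrt(106) and sqrt(157) generate independent quadratic extensions. Thus [K:Q] = 4 and Gal(K/Q) is generated by the two order-2 automorphisms sqrt(106) ↦ -sqrt(106) and sqrt(157) ↦ -sqrt(157), giving V_4.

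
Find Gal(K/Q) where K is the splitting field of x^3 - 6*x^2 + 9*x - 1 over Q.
Gal(K/Q) = A_3 (cyclic of order 3)

Compute the discriminant of x^3 + (-6)*x^2 + (9)*x + (-1): Δ = 81. Since Δ is a perfect square (Δ = 9^2), the Galois group is contained in A_3. Irreducibility forces the group to be transitive on three roots, so Gal = A_3.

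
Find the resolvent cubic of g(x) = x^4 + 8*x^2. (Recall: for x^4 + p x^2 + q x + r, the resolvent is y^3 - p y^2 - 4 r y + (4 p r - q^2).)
h(y) = y^3 - 8*y^2

Identify coefficients: p = 8, q = 0, r = 0.
Plug into h(y) = y^3 - p y^2 - 4 r y + (4 p r - q^2):
  h(y) = y^3 - (8) y^2 - 4*(0) y + (4*(8)*(0) - (0)^2)
       = y^3 + (-8) y^2 + (0) y + (0).
Simplifying: h(y) = y^3 - 8*y^2.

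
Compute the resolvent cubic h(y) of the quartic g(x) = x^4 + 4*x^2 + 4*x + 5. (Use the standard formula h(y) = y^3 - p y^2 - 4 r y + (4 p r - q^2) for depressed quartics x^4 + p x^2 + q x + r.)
h(y) = y^3 - 4*y^2 - 20*y + 64

Identify coefficients: p = 4, q = 4, r = 5.
Plug into h(y) = y^3 - p y^2 - 4 r y + (4 p r - q^2):
  h(y) = y^3 - (4) y^2 - 4*(5) y + (4*(4)*(5) - (4)^2)
       = y^3 + (-4) y^2 + (-20) y + (64).
Simplifying: h(y) = y^3 - 4*y^2 - 20*y + 64.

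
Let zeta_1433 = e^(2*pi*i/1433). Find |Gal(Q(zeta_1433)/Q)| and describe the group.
|Gal(Q(zeta_1433)/Q)| = phi(1433) = 1432; group ≅ (Z/1433Z)^* ≅ Z/1432Z

The n-th cyclotomic polynomial Φ_1433(x) is the minimal polynomial of zeta_1433 over Q and has degree phi(1433) = 1432. So Q(zeta_1433) is a degree-1432 Galois extension with Galois group (Z/1433Z)^*. (Z/1433Z)^* is cyclic since 1433 is an odd prime power (or 4). Hence Gal(Q(zeta_1433)/Q) ≅ Z/1432Z.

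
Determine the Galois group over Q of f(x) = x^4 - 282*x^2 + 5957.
Gal(K/Q) = V_4 (Klein four-group, Z/2Z × Z/2Z)

f factors as (x^2 - 259)(x^2 - 23), so the splitting field is K = Q(sqrt(259), sqrt(23)). The elements 259, 23, 5957 are all non-squares in Q, so sqrt(259) and sqrt(23) generate independent quadratic extensions. Thus [K:Q] = 4 and Gal(K/Q) is generated by the two order-2 automorphisms sqrt(259) ↦ -sqrt(259) and sqrt(23) ↦ -sqrt(23), giving V_4.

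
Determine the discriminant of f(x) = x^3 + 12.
Δ = -3888

For a depressed cubic x^3 + p x + q the discriminant is Δ = -4 p^3 - 27 q^2 = -4*(0)^3 - 27*(12)^2 = 0 - 3888 = -3888.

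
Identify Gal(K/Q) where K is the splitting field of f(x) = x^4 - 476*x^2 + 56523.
Gal(K/Q) = V_4 (Klein four-group, Z/2Z × Z/2Z)

f factors as (x^2 - 227)(x^2 - 249), so the splitting field is K = Q(sqrt(227), sqrt(249)). The elements 227, 249, 56523 are all non-squares in Q, so sqrt(227) and sqrt(249) generate independent quadratic extensions. Thus [K:Q] = 4 and Gal(K/Q) is generated by the two order-2 automorphisms sqrt(227) ↦ -sqrt(227) and sqrt(249) ↦ -sqrt(249), giving V_4.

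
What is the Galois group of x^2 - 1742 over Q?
Gal(K/Q) = Z/2Z (cyclic of order 2)

x^2 - 1742 is irreducible over Q since 1742 is not a rational square. The splitting field Q(sqrt(1742)) has degree 2 over Q, and its unique nontrivial automorphism is sqrt(1742) ↦ -sqrt(1742). Hence Gal(Q(sqrt(1742))/Q) = Z/2Z.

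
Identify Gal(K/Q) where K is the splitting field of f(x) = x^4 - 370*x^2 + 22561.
Gal(K/Q) = V_4 (Klein four-group, Z/2Z × Z/2Z)

f factors as (x^2 - 77)(x^2 - 293), so the splitting field is K = Q(sqrt(77), sqrt(293)). The elements 77, 293, 22561 are all non-squares in Q, so sqrt(77) and sqrt(293) generate independent quadratic extensions. Thus [K:Q] = 4 and Gal(K/Q) is generated by the two order-2 automorphisms sqrt(77) ↦ -sqrt(77) and sqrt(293) ↦ -sqrt(293), giving V_4.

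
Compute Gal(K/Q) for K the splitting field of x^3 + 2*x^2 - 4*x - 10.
Gal(K/Q) = S_3 (symmetric group of order 6)

Compute the discriminant of x^3 + (2)*x^2 + (-4)*x + (-10): Δ = -620. Since Δ is not a rational square, the Galois group is not contained in A_3; it must be the full S_3 (irreducibility of the cubic rules out anything smaller).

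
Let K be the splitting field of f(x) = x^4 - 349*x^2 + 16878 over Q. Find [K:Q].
[K:Q] = 4

f factors as (x^2 - 58)(x^2 - 291); the splitting field is K = Q(sqrt(58), sqrt(291)). Since 58, 291, and 16878 are all non-squares in Q, the three subfields Q(sqrt(58)), Q(sqrt(291)), Q(sqrt(16878)) are distinct degree-2 extensions, so [K:Q] = 4 (Klein four Galois group).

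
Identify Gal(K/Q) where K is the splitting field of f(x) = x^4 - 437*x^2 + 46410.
Gal(K/Q) = V_4 (Klein four-group, Z/2Z × Z/2Z)

f factors as (x^2 - 255)(x^2 - 182), so the splitting field is K = Q(sqrt(255), sqrt(182)). The elements 255, 182, 46410 are all non-squares in Q, so sqrt(255) and sqrt(182) generate independent quadratic extensions. Thus [K:Q] = 4 and Gal(K/Q) is generated by the two order-2 automorphisms sqrt(255) ↦ -sqrt(255) and sqrt(182) ↦ -sqrt(182), giving V_4.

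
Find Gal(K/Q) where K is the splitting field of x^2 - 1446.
Gal(K/Q) = Z/2Z (cyclic of order 2)

x^2 - 1446 is irreducible over Q since 1446 is not a rational square. The splitting field Q(sqrt(1446)) has degree 2 over Q, and its unique nontrivial automorphism is sqrt(1446) ↦ -sqrt(1446). Hence Gal(Q(sqrt(1446))/Q) = Z/2Z.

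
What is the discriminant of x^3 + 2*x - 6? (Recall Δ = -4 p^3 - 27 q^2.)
Δ = -1004

For a depressed cubic x^3 + p x + q the discriminant is Δ = -4 p^3 - 27 q^2 = -4*(2)^3 - 27*(-6)^2 = -32 - 972 = -1004.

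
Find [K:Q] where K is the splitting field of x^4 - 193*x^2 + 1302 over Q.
[K:Q] = 4

f factors as (x^2 - 7)(x^2 - 186); the splitting field is K = Q(sqrt(7), sqrt(186)). Since 7, 186, and 1302 are all non-squares in Q, the three subfields Q(sqrt(7)), Q(sqrt(186)), Q(sqrt(1302)) are distinct degree-2 extensions, so [K:Q] = 4 (Klein four Galois group).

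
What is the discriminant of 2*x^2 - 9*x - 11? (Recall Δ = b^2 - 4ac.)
Δ = 169

For a quadratic a x^2 + b x + c the discriminant is Δ = b^2 - 4ac = (-9)^2 - 4*(2)*(-11) = 81 - (-88) = 169.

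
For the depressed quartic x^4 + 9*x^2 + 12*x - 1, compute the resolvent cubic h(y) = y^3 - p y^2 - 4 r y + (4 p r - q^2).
h(y) = y^3 - 9*y^2 + 4*y - 180

Identify coefficients: p = 9, q = 12, r = -1.
Plug into h(y) = y^3 - p y^2 - 4 r y + (4 p r - q^2):
  h(y) = y^3 - (9) y^2 - 4*(-1) y + (4*(9)*(-1) - (12)^2)
       = y^3 + (-9) y^2 + (4) y + (-180).
Simplifying: h(y) = y^3 - 9*y^2 + 4*y - 180.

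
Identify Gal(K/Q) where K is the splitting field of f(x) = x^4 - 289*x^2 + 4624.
Gal(K/Q) = Z/2Z (cyclic of order 2)

f factors as (x^2 - 17)(x^2 - 272), so the splitting field is K = Q(sqrt(17), sqrt(272)). The squarefree part of 17 is 17 and the squarefree part of 272 is also 17, so sqrt(17) and sqrt(272) are both rational multiples of sqrt(17). Hence Q(sqrt(17)) = Q(sqrt(272)) = Q(sqrt(17)), and the splitting field collapses to a single degree-2 extension with Galois group Z/2Z.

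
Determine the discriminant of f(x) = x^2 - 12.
Δ = 48

For a quadratic a x^2 + b x + c the discriminant is Δ = b^2 - 4ac = (0)^2 - 4*(1)*(-12) = 0 - (-48) = 48.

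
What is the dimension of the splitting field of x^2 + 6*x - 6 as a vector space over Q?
[K:Q] = 2

The discriminant of x^2 + (6)*x + (-6) is b^2 - 4c = 36 - (-24) = 60. Since 60 is not a perfect square in Q, the polynomial is irreducible over Q. Its two roots generate a degree-2 extension, so [K:Q] = 2.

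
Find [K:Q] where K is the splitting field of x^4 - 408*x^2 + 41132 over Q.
[K:Q] = 4

f factors as (x^2 - 226)(x^2 - 182); the splitting field is K = Q(sqrt(226), sqrt(182)). Since 226, 182, and 41132 are all non-squares in Q, the three subfields Q(sqrt(226)), Q(sqrt(182)), Q(sqrt(41132)) are distinct degree-2 extensions, so [K:Q] = 4 (Klein four Galois group).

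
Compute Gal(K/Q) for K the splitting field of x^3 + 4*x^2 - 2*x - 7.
Gal(K/Q) = S_3 (symmetric group of order 6)

Compute the discriminant of x^3 + (4)*x^2 + (-2)*x + (-7): Δ = 1573. Since Δ is not a rational square, the Galois group is not contained in A_3; it must be the full S_3 (irreducibility of the cubic rules out anything smaller).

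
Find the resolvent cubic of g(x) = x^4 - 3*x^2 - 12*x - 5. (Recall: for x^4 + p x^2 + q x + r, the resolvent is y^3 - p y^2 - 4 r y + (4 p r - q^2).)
h(y) = y^3 + 3*y^2 + 20*y - 84

Identify coefficients: p = -3, q = -12, r = -5.
Plug into h(y) = y^3 - p y^2 - 4 r y + (4 p r - q^2):
  h(y) = y^3 - (-3) y^2 - 4*(-5) y + (4*(-3)*(-5) - (-12)^2)
       = y^3 + (3) y^2 + (20) y + (-84).
Simplifying: h(y) = y^3 + 3*y^2 + 20*y - 84.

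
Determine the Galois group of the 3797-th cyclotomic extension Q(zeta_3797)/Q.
|Gal(Q(zeta_3797)/Q)| = phi(3797) = 3796; group ≅ (Z/3797Z)^* ≅ Z/3796Z

The n-th cyclotomic polynomial Φ_3797(x) is the minimal polynomial of zeta_3797 over Q and has degree phi(3797) = 3796. So Q(zeta_3797) is a degree-3796 Galois extension with Galois group (Z/3797Z)^*. (Z/3797Z)^* is cyclic since 3797 is an odd prime power (or 4). Hence Gal(Q(zeta_3797)/Q) ≅ Z/3796Z.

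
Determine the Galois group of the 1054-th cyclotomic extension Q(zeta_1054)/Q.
|Gal(Q(zeta_1054)/Q)| = phi(1054) = 480; group ≅ (Z/1054Z)^* ≅ Z/16Z × Z/30Z

The n-th cyclotomic polynomial Φ_1054(x) is the minimal polynomial of zeta_1054 over Q and has degree phi(1054) = 480. So Q(zeta_1054) is a degree-480 Galois extension with Galois group (Z/1054Z)^*. By CRT, (Z/1054Z)^* ≅ (Z/2Z)^* × (Z/17Z)^* × (Z/31Z)^*. Each prime-power unit group is (Z/2Z)^* ≅ trivial group (order 1); (Z/17Z)^* ≅ Z/16Z; (Z/31Z)^* ≅ Z/30Z. Hence Gal(Q(zeta_1054)/Q) ≅ Z/16Z × Z/30Z.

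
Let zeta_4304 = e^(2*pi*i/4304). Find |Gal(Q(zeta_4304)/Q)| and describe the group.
|Gal(Q(zeta_4304)/Q)| = phi(4304) = 2144; group ≅ (Z/4304Z)^* ≅ Z/2Z × Z/4Z × Z/268Z

The n-th cyclotomic polynomial Φ_4304(x) is the minimal polynomial of zeta_4304 over Q and has degree phi(4304) = 2144. So Q(zeta_4304) is a degree-2144 Galois extension with Galois group (Z/4304Z)^*. By CRT, (Z/4304Z)^* ≅ (Z/16Z)^* × (Z/269Z)^*. Each prime-power unit group is (Z/16Z)^* ≅ Z/2Z × Z/4Z; (Z/269Z)^* ≅ Z/268Z. Hence Gal(Q(zeta_4304)/Q) ≅ Z/2Z × Z/4Z × Z/268Z.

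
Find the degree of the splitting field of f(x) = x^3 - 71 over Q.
[K:Q] = 6

x^3 - 71 has one real root r = 71^(1/3) and two complex roots r*zeta_3, r*zeta_3^2 where zeta_3 = e^(2*pi*i/3). The splitting field is Q(r, zeta_3). [Q(r):Q] = 3 and [Q(zeta_3):Q] = 2 with gcd = 1, so [Q(r, zeta_3):Q] = 3 * 2 = 6.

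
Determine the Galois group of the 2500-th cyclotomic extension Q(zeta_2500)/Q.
|Gal(Q(zeta_2500)/Q)| = phi(2500) = 1000; group ≅ (Z/2500Z)^* ≅ Z/2Z × Z/500Z

The n-th cyclotomic polynomial Φ_2500(x) is the minimal polynomial of zeta_2500 over Q and has degree phi(2500) = 1000. So Q(zeta_2500) is a degree-1000 Galois extension with Galois group (Z/2500Z)^*. By CRT, (Z/2500Z)^* ≅ (Z/4Z)^* × (Z/625Z)^*. Each prime-power unit group is (Z/4Z)^* ≅ Z/2Z; (Z/625Z)^* ≅ Z/500Z. Hence Gal(Q(zeta_2500)/Q) ≅ Z/2Z × Z/500Z.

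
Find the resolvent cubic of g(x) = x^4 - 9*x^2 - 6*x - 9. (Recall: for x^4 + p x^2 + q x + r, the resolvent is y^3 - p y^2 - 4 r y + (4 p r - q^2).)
h(y) = y^3 + 9*y^2 + 36*y + 288

Identify coefficients: p = -9, q = -6, r = -9.
Plug into h(y) = y^3 - p y^2 - 4 r y + (4 p r - q^2):
  h(y) = y^3 - (-9) y^2 - 4*(-9) y + (4*(-9)*(-9) - (-6)^2)
       = y^3 + (9) y^2 + (36) y + (288).
Simplifying: h(y) = y^3 + 9*y^2 + 36*y + 288.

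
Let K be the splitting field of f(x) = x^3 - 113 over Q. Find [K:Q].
[K:Q] = 6

x^3 - 113 has one real root r = 113^(1/3) and two complex roots r*zeta_3, r*zeta_3^2 where zeta_3 = e^(2*pi*i/3). The splitting field is Q(r, zeta_3). [Q(r):Q] = 3 and [Q(zeta_3):Q] = 2 with gcd = 1, so [Q(r, zeta_3):Q] = 3 * 2 = 6.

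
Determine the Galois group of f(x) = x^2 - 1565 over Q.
Gal(K/Q) = Z/2Z (cyclic of order 2)

x^2 - 1565 is irreducible over Q since 1565 is not a rational square. The splitting field Q(sqrt(1565)) has degree 2 over Q, and its unique nontrivial automorphism is sqrt(1565) ↦ -sqrt(1565). Hence Gal(Q(sqrt(1565))/Q) = Z/2Z.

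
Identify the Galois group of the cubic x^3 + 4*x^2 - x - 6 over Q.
Gal(K/Q) = S_3 (symmetric group of order 6)

Compute the discriminant of x^3 + (4)*x^2 + (-1)*x + (-6): Δ = 1016. Since Δ is not a rational square, the Galois group is not contained in A_3; it must be the full S_3 (irreducibility of the cubic rules out anything smaller).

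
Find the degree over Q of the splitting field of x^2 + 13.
[K:Q] = 2

The discriminant of x^2 + (0)*x + (13) is b^2 - 4c = 0 - (52) = -52. Since -52 is not a perfect square in Q, the polynomial is irreducible over Q. Its two roots generate a degree-2 extension, so [K:Q] = 2.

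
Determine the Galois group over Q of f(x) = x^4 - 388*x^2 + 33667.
Gal(K/Q) = V_4 (Klein four-group, Z/2Z × Z/2Z)

f factors as (x^2 - 257)(x^2 - 131), so the splitting field is K = Q(sqrt(257), sqrt(131)). The elements 257, 131, 33667 are all non-squares in Q, so sqrt(257) and sqrt(131) generate independent quadratic extensions. Thus [K:Q] = 4 and Gal(K/Q) is generated by the two order-2 automorphisms sqrt(257) ↦ -sqrt(257) and sqrt(131) ↦ -sqrt(131), giving V_4.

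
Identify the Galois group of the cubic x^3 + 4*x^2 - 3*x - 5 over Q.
Gal(K/Q) = S_3 (symmetric group of order 6)

Compute the discriminant of x^3 + (4)*x^2 + (-3)*x + (-5): Δ = 1937. Since Δ is not a rational square, the Galois group is not contained in A_3; it must be the full S_3 (irreducibility of the cubic rules out anything smaller).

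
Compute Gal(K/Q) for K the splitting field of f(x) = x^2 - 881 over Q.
Gal(K/Q) = Z/2Z (cyclic of order 2)

x^2 - 881 is irreducible over Q since 881 is not a rational square. The splitting field Q(sqrt(881)) has degree 2 over Q, and its unique nontrivial automorphism is sqrt(881) ↦ -sqrt(881). Hence Gal(Q(sqrt(881))/Q) = Z/2Z.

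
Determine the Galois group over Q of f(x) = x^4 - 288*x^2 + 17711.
Gal(K/Q) = V_4 (Klein four-group, Z/2Z × Z/2Z)

f factors as (x^2 - 199)(x^2 - 89), so the splitting field is K = Q(sqrt(199), sqrt(89)). The elements 199, 89, 17711 are all non-squares in Q, so sqrt(199) and sqrt(89) generate independent quadratic extensions. Thus [K:Q] = 4 and Gal(K/Q) is generated by the two order-2 automorphisms sqrt(199) ↦ -sqrt(199) and sqrt(89) ↦ -sqrt(89), giving V_4.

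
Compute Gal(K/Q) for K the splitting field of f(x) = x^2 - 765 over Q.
Gal(K/Q) = Z/2Z (cyclic of order 2)

x^2 - 765 is irreducible over Q since 765 is not a rational square. The splitting field Q(sqrt(765)) has degree 2 over Q, and its unique nontrivial automorphism is sqrt(765) ↦ -sqrt(765). Hence Gal(Q(sqrt(765))/Q) = Z/2Z.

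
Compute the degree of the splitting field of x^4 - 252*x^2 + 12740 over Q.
[K:Q] = 4

f factors as (x^2 - 70)(x^2 - 182); the splitting field is K = Q(sqrt(70), sqrt(182)). Since 70, 182, and 12740 are all non-squares in Q, the three subfields Q(sqrt(70)), Q(sqrt(182)), Q(sqrt(12740)) are distinct degree-2 extensions, so [K:Q] = 4 (Klein four Galois group).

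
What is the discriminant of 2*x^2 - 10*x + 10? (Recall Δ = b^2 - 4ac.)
Δ = 20

For a quadratic a x^2 + b x + c the discriminant is Δ = b^2 - 4ac = (-10)^2 - 4*(2)*(10) = 100 - (80) = 20.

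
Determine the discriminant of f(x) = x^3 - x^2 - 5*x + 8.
Δ = -451

For x^3 + a x^2 + b x + c the discriminant is Δ = 18 a b c - 4 a^3 c + a^2 b^2 - 4 b^3 - 27 c^2.
Plug a = -1, b = -5, c = 8:
  18*(-1)*(-5)*(8) - 4*(-1)^3*(8) + (-1)^2*(-5)^2 - 4*(-5)^3 - 27*(8)^2
  = 720 + (32) + 25 + (500) + (-1728)
  = -451.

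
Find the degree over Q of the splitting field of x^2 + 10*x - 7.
[K:Q] = 2

The discriminant of x^2 + (10)*x + (-7) is b^2 - 4c = 100 - (-28) = 128. Since 128 is not a perfect square in Q, the polynomial is irreducible over Q. Its two roots generate a degree-2 extension, so [K:Q] = 2.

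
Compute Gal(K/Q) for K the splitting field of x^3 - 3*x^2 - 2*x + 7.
Gal(K/Q) = S_3 (symmetric group of order 6)

Compute the discriminant of x^3 + (-3)*x^2 + (-2)*x + (7): Δ = 257. Since Δ is not a rational square, the Galois group is not contained in A_3; it must be the full S_3 (irreducibility of the cubic rules out anything smaller).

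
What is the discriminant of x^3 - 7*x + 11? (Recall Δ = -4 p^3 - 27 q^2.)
Δ = -1895

For a depressed cubic x^3 + p x + q the discriminant is Δ = -4 p^3 - 27 q^2 = -4*(-7)^3 - 27*(11)^2 = 1372 - 3267 = -1895.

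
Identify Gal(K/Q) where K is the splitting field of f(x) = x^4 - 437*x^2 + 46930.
Gal(K/Q) = V_4 (Klein four-group, Z/2Z × Z/2Z)

f factors as (x^2 - 190)(x^2 - 247), so the splitting field is K = Q(sqrt(190), sqrt(247)). The elements 190, 247, 46930 are all non-squares in Q, so sqrt(190) and sqrt(247) generate independent quadratic extensions. Thus [K:Q] = 4 and Gal(K/Q) is generated by the two order-2 automorphisms sqrt(190) ↦ -sqrt(190) and sqrt(247) ↦ -sqrt(247), giving V_4.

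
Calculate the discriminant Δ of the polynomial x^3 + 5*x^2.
Δ = 0

For x^3 + a x^2 + b x + c the discriminant is Δ = 18 a b c - 4 a^3 c + a^2 b^2 - 4 b^3 - 27 c^2.
Plug a = 5, b = 0, c = 0:
  18*(5)*(0)*(0) - 4*(5)^3*(0) + (5)^2*(0)^2 - 4*(0)^3 - 27*(0)^2
  = 0 + (0) + 0 + (0) + (0)
  = 0.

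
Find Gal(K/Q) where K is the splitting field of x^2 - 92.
Gal(K/Q) = Z/2Z (cyclic of order 2)

x^2 - 92 is irreducible over Q since 92 is not a rational square. The splitting field Q(sqrt(92)) has degree 2 over Q, and its unique nontrivial automorphism is sqrt(92) ↦ -sqrt(92). Hence Gal(Q(sqrt(92))/Q) = Z/2Z.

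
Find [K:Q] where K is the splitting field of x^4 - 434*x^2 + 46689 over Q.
[K:Q] = 4

f factors as (x^2 - 237)(x^2 - 197); the splitting field is K = Q(sqrt(237), sqrt(197)). Since 237, 197, and 46689 are all non-squares in Q, the three subfields Q(sqrt(237)), Q(sqrt(197)), Q(sqrt(46689)) are distinct degree-2 extensions, so [K:Q] = 4 (Klein four Galois group).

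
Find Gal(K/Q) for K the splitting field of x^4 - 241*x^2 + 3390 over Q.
Gal(K/Q) = V_4 (Klein four-group, Z/2Z × Z/2Z)

f factors as (x^2 - 226)(x^2 - 15), so the splitting field is K = Q(sqrt(226), sqrt(15)). The elements 226, 15, 3390 are all non-squares in Q, so sqrt(226) and sqrt(15) generate independent quadratic extensions. Thus [K:Q] = 4 and Gal(K/Q) is generated by the two order-2 automorphisms sqrt(226) ↦ -sqrt(226) and sqrt(15) ↦ -sqrt(15), giving V_4.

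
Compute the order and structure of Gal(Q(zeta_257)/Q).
|Gal(Q(zeta_257)/Q)| = phi(257) = 256; group ≅ (Z/257Z)^* ≅ Z/256Z

The n-th cyclotomic polynomial Φ_257(x) is the minimal polynomial of zeta_257 over Q and has degree phi(257) = 256. So Q(zeta_257) is a degree-256 Galois extension with Galois group (Z/257Z)^*. (Z/257Z)^* is cyclic since 257 is an odd prime power (or 4). Hence Gal(Q(zeta_257)/Q) ≅ Z/256Z.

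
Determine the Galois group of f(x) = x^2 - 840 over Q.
Gal(K/Q) = Z/2Z (cyclic of order 2)

x^2 - 840 is irreducible over Q since 840 is not a rational square. The splitting field Q(sqrt(840)) has degree 2 over Q, and its unique nontrivial automorphism is sqrt(840) ↦ -sqrt(840). Hence Gal(Q(sqrt(840))/Q) = Z/2Z.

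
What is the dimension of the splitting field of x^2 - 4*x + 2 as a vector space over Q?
[K:Q] = 2

The discriminant of x^2 + (-4)*x + (2) is b^2 - 4c = 16 - (8) = 8. Since 8 is not a perfect square in Q, the polynomial is irreducible over Q. Its two roots generate a degree-2 extension, so [K:Q] = 2.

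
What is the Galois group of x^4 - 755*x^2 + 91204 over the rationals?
Gal(K/Q) = Z/2Z (cyclic of order 2)

f factors as (x^2 - 604)(x^2 - 151), so the splitting field is K = Q(sqrt(604), sqrt(151)). The squarefree part of 604 is 151 and the squarefree part of 151 is also 151, so sqrt(604) and sqrt(151) are both rational multiples of sqrt(151). Hence Q(sqrt(604)) = Q(sqrt(151)) = Q(sqrt(151)), and the splitting field collapses to a single degree-2 extension with Galois group Z/2Z.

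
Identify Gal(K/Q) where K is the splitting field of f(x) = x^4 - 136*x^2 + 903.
Gal(K/Q) = V_4 (Klein four-group, Z/2Z × Z/2Z)

f factors as (x^2 - 129)(x^2 - 7), so the splitting field is K = Q(sqrt(129), sqrt(7)). The elements 129, 7, 903 are all non-squares in Q, so sqrt(129) and sqrt(7) generate independent quadratic extensions. Thus [K:Q] = 4 and Gal(K/Q) is generated by the two order-2 automorphisms sqrt(129) ↦ -sqrt(129) and sqrt(7) ↦ -sqrt(7), giving V_4.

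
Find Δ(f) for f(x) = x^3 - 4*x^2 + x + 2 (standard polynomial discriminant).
Δ = 272

For x^3 + a x^2 + b x + c the discriminant is Δ = 18 a b c - 4 a^3 c + a^2 b^2 - 4 b^3 - 27 c^2.
Plug a = -4, b = 1, c = 2:
  18*(-4)*(1)*(2) - 4*(-4)^3*(2) + (-4)^2*(1)^2 - 4*(1)^3 - 27*(2)^2
  = -144 + (512) + 16 + (-4) + (-108)
  = 272.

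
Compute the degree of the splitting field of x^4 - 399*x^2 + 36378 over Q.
[K:Q] = 4

f factors as (x^2 - 258)(x^2 - 141); the splitting field is K = Q(sqrt(258), sqrt(141)). Since 258, 141, and 36378 are all non-squares in Q, the three subfields Q(sqrt(258)), Q(sqrt(141)), Q(sqrt(36378)) are distinct degree-2 extensions, so [K:Q] = 4 (Klein four Galois group).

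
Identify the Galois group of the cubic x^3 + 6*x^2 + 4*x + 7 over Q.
Gal(K/Q) = S_3 (symmetric group of order 6)

Compute the discriminant of x^3 + (6)*x^2 + (4)*x + (7): Δ = -4027. Since Δ is not a rational square, the Galois group is not contained in A_3; it must be the full S_3 (irreducibility of the cubic rules out anything smaller).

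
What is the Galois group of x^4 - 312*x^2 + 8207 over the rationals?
Gal(K/Q) = V_4 (Klein four-group, Z/2Z × Z/2Z)

f factors as (x^2 - 29)(x^2 - 283), so the splitting field is K = Q(sqrt(29), sqrt(283)). The elements 29, 283, 8207 are all non-squares in Q, so sqrt(29) and sqrt(283) generate independent quadratic extensions. Thus [K:Q] = 4 and Gal(K/Q) is generated by the two order-2 automorphisms sqrt(29) ↦ -sqrt(29) and sqrt(283) ↦ -sqrt(283), giving V_4.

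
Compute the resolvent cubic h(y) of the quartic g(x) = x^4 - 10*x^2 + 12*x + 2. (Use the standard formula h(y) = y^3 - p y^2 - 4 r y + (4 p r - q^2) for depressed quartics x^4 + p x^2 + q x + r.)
h(y) = y^3 + 10*y^2 - 8*y - 224

Identify coefficients: p = -10, q = 12, r = 2.
Plug into h(y) = y^3 - p y^2 - 4 r y + (4 p r - q^2):
  h(y) = y^3 - (-10) y^2 - 4*(2) y + (4*(-10)*(2) - (12)^2)
       = y^3 + (10) y^2 + (-8) y + (-224).
Simplifying: h(y) = y^3 + 10*y^2 - 8*y - 224.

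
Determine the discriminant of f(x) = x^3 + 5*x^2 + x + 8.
Δ = -4987

For x^3 + a x^2 + b x + c the discriminant is Δ = 18 a b c - 4 a^3 c + a^2 b^2 - 4 b^3 - 27 c^2.
Plug a = 5, b = 1, c = 8:
  18*(5)*(1)*(8) - 4*(5)^3*(8) + (5)^2*(1)^2 - 4*(1)^3 - 27*(8)^2
  = 720 + (-4000) + 25 + (-4) + (-1728)
  = -4987.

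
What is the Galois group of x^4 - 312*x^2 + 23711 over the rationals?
Gal(K/Q) = V_4 (Klein four-group, Z/2Z × Z/2Z)

f factors as (x^2 - 131)(x^2 - 181), so the splitting field is K = Q(sqrt(131), sqrt(181)). The elements 131, 181, 23711 are all non-squares in Q, so sqrt(131) and sqrt(181) generate independent quadratic extensions. Thus [K:Q] = 4 and Gal(K/Q) is generated by the two order-2 automorphisms sqrt(131) ↦ -sqrt(131) and sqrt(181) ↦ -sqrt(181), giving V_4.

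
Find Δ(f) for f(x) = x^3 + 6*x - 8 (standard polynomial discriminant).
Δ = -2592

For a depressed cubic x^3 + p x + q the discriminant is Δ = -4 p^3 - 27 q^2 = -4*(6)^3 - 27*(-8)^2 = -864 - 1728 = -2592.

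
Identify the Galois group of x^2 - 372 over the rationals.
Gal(K/Q) = Z/2Z (cyclic of order 2)

x^2 - 372 is irreducible over Q since 372 is not a rational square. The splitting field Q(sqrt(372)) has degree 2 over Q, and its unique nontrivial automorphism is sqrt(372) ↦ -sqrt(372). Hence Gal(Q(sqrt(372))/Q) = Z/2Z.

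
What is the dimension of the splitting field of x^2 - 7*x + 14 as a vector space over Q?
[K:Q] = 2

The discriminant of x^2 + (-7)*x + (14) is b^2 - 4c = 49 - (56) = -7. Since -7 is not a perfect square in Q, the polynomial is irreducible over Q. Its two roots generate a degree-2 extension, so [K:Q] = 2.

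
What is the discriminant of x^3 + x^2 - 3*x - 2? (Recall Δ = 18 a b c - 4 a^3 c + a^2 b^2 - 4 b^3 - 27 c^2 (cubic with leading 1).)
Δ = 125

For x^3 + a x^2 + b x + c the discriminant is Δ = 18 a b c - 4 a^3 c + a^2 b^2 - 4 b^3 - 27 c^2.
Plug a = 1, b = -3, c = -2:
  18*(1)*(-3)*(-2) - 4*(1)^3*(-2) + (1)^2*(-3)^2 - 4*(-3)^3 - 27*(-2)^2
  = 108 + (8) + 9 + (108) + (-108)
  = 125.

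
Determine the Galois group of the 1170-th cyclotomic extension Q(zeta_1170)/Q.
|Gal(Q(zeta_1170)/Q)| = phi(1170) = 288; group ≅ (Z/1170Z)^* ≅ Z/4Z × Z/6Z × Z/12Z

The n-th cyclotomic polynomial Φ_1170(x) is the minimal polynomial of zeta_1170 over Q and has degree phi(1170) = 288. So Q(zeta_1170) is a degree-288 Galois extension with Galois group (Z/1170Z)^*. By CRT, (Z/1170Z)^* ≅ (Z/2Z)^* × (Z/9Z)^* × (Z/5Z)^* × (Z/13Z)^*. Each prime-power unit group is (Z/2Z)^* ≅ trivial group (order 1); (Z/9Z)^* ≅ Z/6Z; (Z/5Z)^* ≅ Z/4Z; (Z/13Z)^* ≅ Z/12Z. Hence Gal(Q(zeta_1170)/Q) ≅ Z/4Z × Z/6Z × Z/12Z.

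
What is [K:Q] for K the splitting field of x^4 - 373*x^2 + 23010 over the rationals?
[K:Q] = 4

f factors as (x^2 - 78)(x^2 - 295); the splitting field is K = Q(sqrt(78), sqrt(295)). Since 78, 295, and 23010 are all non-squares in Q, the three subfields Q(sqrt(78)), Q(sqrt(295)), Q(sqrt(23010)) are distinct degree-2 extensions, so [K:Q] = 4 (Klein four Galois group).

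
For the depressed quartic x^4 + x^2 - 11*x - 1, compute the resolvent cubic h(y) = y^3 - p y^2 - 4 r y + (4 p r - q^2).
h(y) = y^3 - y^2 + 4*y - 125

Identify coefficients: p = 1, q = -11, r = -1.
Plug into h(y) = y^3 - p y^2 - 4 r y + (4 p r - q^2):
  h(y) = y^3 - (1) y^2 - 4*(-1) y + (4*(1)*(-1) - (-11)^2)
       = y^3 + (-1) y^2 + (4) y + (-125).
Simplifying: h(y) = y^3 - y^2 + 4*y - 125.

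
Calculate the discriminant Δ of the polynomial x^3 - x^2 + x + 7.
Δ = -1424

For x^3 + a x^2 + b x + c the discriminant is Δ = 18 a b c - 4 a^3 c + a^2 b^2 - 4 b^3 - 27 c^2.
Plug a = -1, b = 1, c = 7:
  18*(-1)*(1)*(7) - 4*(-1)^3*(7) + (-1)^2*(1)^2 - 4*(1)^3 - 27*(7)^2
  = -126 + (28) + 1 + (-4) + (-1323)
  = -1424.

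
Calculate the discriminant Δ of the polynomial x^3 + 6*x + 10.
Δ = -3564

For a depressed cubic x^3 + p x + q the discriminant is Δ = -4 p^3 - 27 q^2 = -4*(6)^3 - 27*(10)^2 = -864 - 2700 = -3564.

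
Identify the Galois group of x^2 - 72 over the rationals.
Gal(K/Q) = Z/2Z (cyclic of order 2)

x^2 - 72 is irreducible over Q since 72 is not a rational square. The splitting field Q(sqrt(72)) has degree 2 over Q, and its unique nontrivial automorphism is sqrt(72) ↦ -sqrt(72). Hence Gal(Q(sqrt(72))/Q) = Z/2Z.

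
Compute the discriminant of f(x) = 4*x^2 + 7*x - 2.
Δ = 81

For a quadratic a x^2 + b x + c the discriminant is Δ = b^2 - 4ac = (7)^2 - 4*(4)*(-2) = 49 - (-32) = 81.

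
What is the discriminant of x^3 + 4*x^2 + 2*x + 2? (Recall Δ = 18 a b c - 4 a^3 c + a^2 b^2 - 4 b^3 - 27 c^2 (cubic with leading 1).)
Δ = -300

For x^3 + a x^2 + b x + c the discriminant is Δ = 18 a b c - 4 a^3 c + a^2 b^2 - 4 b^3 - 27 c^2.
Plug a = 4, b = 2, c = 2:
  18*(4)*(2)*(2) - 4*(4)^3*(2) + (4)^2*(2)^2 - 4*(2)^3 - 27*(2)^2
  = 288 + (-512) + 64 + (-32) + (-108)
  = -300.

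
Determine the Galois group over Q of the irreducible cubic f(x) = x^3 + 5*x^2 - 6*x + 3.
Gal(K/Q) = S_3 (symmetric group of order 6)

Compute the discriminant of x^3 + (5)*x^2 + (-6)*x + (3): Δ = -1599. Since Δ is not a rational square, the Galois group is not contained in A_3; it must be the full S_3 (irreducibility of the cubic rules out anything smaller).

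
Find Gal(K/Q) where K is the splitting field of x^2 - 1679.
Gal(K/Q) = Z/2Z (cyclic of order 2)

x^2 - 1679 is irreducible over Q since 1679 is not a rational square. The splitting field Q(sqrt(1679)) has degree 2 over Q, and its unique nontrivial automorphism is sqrt(1679) ↦ -sqrt(1679). Hence Gal(Q(sqrt(1679))/Q) = Z/2Z.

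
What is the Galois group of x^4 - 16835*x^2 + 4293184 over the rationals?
Gal(K/Q) = Z/2Z (cyclic of order 2)

f factors as (x^2 - 16576)(x^2 - 259), so the splitting field is K = Q(sqrt(16576), sqrt(259)). The squarefree part of 16576 is 259 and the squarefree part of 259 is also 259, so sqrt(16576) and sqrt(259) are both rational multiples of sqrt(259). Hence Q(sqrt(16576)) = Q(sqrt(259)) = Q(sqrt(259)), and the splitting field collapses to a single degree-2 extension with Galois group Z/2Z.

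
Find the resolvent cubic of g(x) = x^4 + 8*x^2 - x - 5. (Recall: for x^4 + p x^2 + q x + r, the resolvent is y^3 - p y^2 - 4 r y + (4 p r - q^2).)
h(y) = y^3 - 8*y^2 + 20*y - 161

Identify coefficients: p = 8, q = -1, r = -5.
Plug into h(y) = y^3 - p y^2 - 4 r y + (4 p r - q^2):
  h(y) = y^3 - (8) y^2 - 4*(-5) y + (4*(8)*(-5) - (-1)^2)
       = y^3 + (-8) y^2 + (20) y + (-161).
Simplifying: h(y) = y^3 - 8*y^2 + 20*y - 161.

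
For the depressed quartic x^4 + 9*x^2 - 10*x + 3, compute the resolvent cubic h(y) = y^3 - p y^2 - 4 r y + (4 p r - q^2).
h(y) = y^3 - 9*y^2 - 12*y + 8

Identify coefficients: p = 9, q = -10, r = 3.
Plug into h(y) = y^3 - p y^2 - 4 r y + (4 p r - q^2):
  h(y) = y^3 - (9) y^2 - 4*(3) y + (4*(9)*(3) - (-10)^2)
       = y^3 + (-9) y^2 + (-12) y + (8).
Simplifying: h(y) = y^3 - 9*y^2 - 12*y + 8.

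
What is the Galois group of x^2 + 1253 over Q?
Gal(K/Q) = Z/2Z (cyclic of order 2)

x^2 + 1253 is irreducible over Q since -1253 is not a rational square. The splitting field Q(sqrt(-1253)) has degree 2 over Q, and its unique nontrivial automorphism is sqrt(-1253) ↦ -sqrt(-1253). Hence Gal(Q(sqrt(-1253))/Q) = Z/2Z.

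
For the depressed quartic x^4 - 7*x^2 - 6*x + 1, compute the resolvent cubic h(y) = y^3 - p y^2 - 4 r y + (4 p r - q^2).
h(y) = y^3 + 7*y^2 - 4*y - 64

Identify coefficients: p = -7, q = -6, r = 1.
Plug into h(y) = y^3 - p y^2 - 4 r y + (4 p r - q^2):
  h(y) = y^3 - (-7) y^2 - 4*(1) y + (4*(-7)*(1) - (-6)^2)
       = y^3 + (7) y^2 + (-4) y + (-64).
Simplifying: h(y) = y^3 + 7*y^2 - 4*y - 64.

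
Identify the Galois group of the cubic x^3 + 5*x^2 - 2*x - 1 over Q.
Gal(K/Q) = S_3 (symmetric group of order 6)

Compute the discriminant of x^3 + (5)*x^2 + (-2)*x + (-1): Δ = 785. Since Δ is not a rational square, the Galois group is not contained in A_3; it must be the full S_3 (irreducibility of the cubic rules out anything smaller).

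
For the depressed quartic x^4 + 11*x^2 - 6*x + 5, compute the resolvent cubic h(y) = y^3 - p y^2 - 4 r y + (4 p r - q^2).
h(y) = y^3 - 11*y^2 - 20*y + 184

Identify coefficients: p = 11, q = -6, r = 5.
Plug into h(y) = y^3 - p y^2 - 4 r y + (4 p r - q^2):
  h(y) = y^3 - (11) y^2 - 4*(5) y + (4*(11)*(5) - (-6)^2)
       = y^3 + (-11) y^2 + (-20) y + (184).
Simplifying: h(y) = y^3 - 11*y^2 - 20*y + 184.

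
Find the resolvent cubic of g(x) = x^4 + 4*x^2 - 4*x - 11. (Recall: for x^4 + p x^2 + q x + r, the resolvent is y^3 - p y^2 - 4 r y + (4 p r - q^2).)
h(y) = y^3 - 4*y^2 + 44*y - 192

Identify coefficients: p = 4, q = -4, r = -11.
Plug into h(y) = y^3 - p y^2 - 4 r y + (4 p r - q^2):
  h(y) = y^3 - (4) y^2 - 4*(-11) y + (4*(4)*(-11) - (-4)^2)
       = y^3 + (-4) y^2 + (44) y + (-192).
Simplifying: h(y) = y^3 - 4*y^2 + 44*y - 192.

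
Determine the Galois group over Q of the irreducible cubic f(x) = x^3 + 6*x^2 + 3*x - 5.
Gal(K/Q) = S_3 (symmetric group of order 6)

Compute the discriminant of x^3 + (6)*x^2 + (3)*x + (-5): Δ = 2241. Since Δ is not a rational square, the Galois group is not contained in A_3; it must be the full S_3 (irreducibility of the cubic rules out anything smaller).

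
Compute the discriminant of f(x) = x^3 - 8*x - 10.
Δ = -652

For a depressed cubic x^3 + p x + q the discriminant is Δ = -4 p^3 - 27 q^2 = -4*(-8)^3 - 27*(-10)^2 = 2048 - 2700 = -652.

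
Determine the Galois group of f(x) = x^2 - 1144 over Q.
Gal(K/Q) = Z/2Z (cyclic of order 2)

x^2 - 1144 is irreducible over Q since 1144 is not a rational square. The splitting field Q(sqrt(1144)) has degree 2 over Q, and its unique nontrivial automorphism is sqrt(1144) ↦ -sqrt(1144). Hence Gal(Q(sqrt(1144))/Q) = Z/2Z.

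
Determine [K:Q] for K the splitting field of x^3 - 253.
[K:Q] = 6

x^3 - 253 has one real root r = 253^(1/3) and two complex roots r*zeta_3, r*zeta_3^2 where zeta_3 = e^(2*pi*i/3). The splitting field is Q(r, zeta_3). [Q(r):Q] = 3 and [Q(zeta_3):Q] = 2 with gcd = 1, so [Q(r, zeta_3):Q] = 3 * 2 = 6.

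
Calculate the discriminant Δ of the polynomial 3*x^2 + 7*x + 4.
Δ = 1

For a quadratic a x^2 + b x + c the discriminant is Δ = b^2 - 4ac = (7)^2 - 4*(3)*(4) = 49 - (48) = 1.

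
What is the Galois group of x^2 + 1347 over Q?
Gal(K/Q) = Z/2Z (cyclic of order 2)

x^2 + 1347 is irreducible over Q since -1347 is not a rational square. The splitting field Q(sqrt(-1347)) has degree 2 over Q, and its unique nontrivial automorphism is sqrt(-1347) ↦ -sqrt(-1347). Hence Gal(Q(sqrt(-1347))/Q) = Z/2Z.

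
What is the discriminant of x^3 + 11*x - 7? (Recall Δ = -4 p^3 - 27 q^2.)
Δ = -6647

For a depressed cubic x^3 + p x + q the discriminant is Δ = -4 p^3 - 27 q^2 = -4*(11)^3 - 27*(-7)^2 = -5324 - 1323 = -6647.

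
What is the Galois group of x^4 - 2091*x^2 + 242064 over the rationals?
Gal(K/Q) = Z/2Z (cyclic of order 2)

f factors as (x^2 - 123)(x^2 - 1968), so the splitting field is K = Q(sqrt(123), sqrt(1968)). The squarefree part of 123 is 123 and the squarefree part of 1968 is also 123, so sqrt(123) and sqrt(1968) are both rational multiples of sqrt(123). Hence Q(sqrt(123)) = Q(sqrt(1968)) = Q(sqrt(123)), and the splitting field collapses to a single degree-2 extension with Galois group Z/2Z.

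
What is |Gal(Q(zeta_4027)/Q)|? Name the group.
|Gal(Q(zeta_4027)/Q)| = phi(4027) = 4026; group ≅ (Z/4027Z)^* ≅ Z/4026Z

The n-th cyclotomic polynomial Φ_4027(x) is the minimal polynomial of zeta_4027 over Q and has degree phi(4027) = 4026. So Q(zeta_4027) is a degree-4026 Galois extension with Galois group (Z/4027Z)^*. (Z/4027Z)^* is cyclic since 4027 is an odd prime power (or 4). Hence Gal(Q(zeta_4027)/Q) ≅ Z/4026Z.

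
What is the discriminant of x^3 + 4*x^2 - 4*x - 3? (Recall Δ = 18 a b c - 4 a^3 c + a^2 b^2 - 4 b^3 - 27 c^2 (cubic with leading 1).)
Δ = 1901

For x^3 + a x^2 + b x + c the discriminant is Δ = 18 a b c - 4 a^3 c + a^2 b^2 - 4 b^3 - 27 c^2.
Plug a = 4, b = -4, c = -3:
  18*(4)*(-4)*(-3) - 4*(4)^3*(-3) + (4)^2*(-4)^2 - 4*(-4)^3 - 27*(-3)^2
  = 864 + (768) + 256 + (256) + (-243)
  = 1901.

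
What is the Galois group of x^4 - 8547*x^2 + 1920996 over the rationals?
Gal(K/Q) = Z/2Z (cyclic of order 2)

f factors as (x^2 - 8316)(x^2 - 231), so the splitting field is K = Q(sqrt(8316), sqrt(231)). The squarefree part of 8316 is 231 and the squarefree part of 231 is also 231, so sqrt(8316) and sqrt(231) are both rational multiples of sqrt(231). Hence Q(sqrt(8316)) = Q(sqrt(231)) = Q(sqrt(231)), and the splitting field collapses to a single degree-2 extension with Galois group Z/2Z.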